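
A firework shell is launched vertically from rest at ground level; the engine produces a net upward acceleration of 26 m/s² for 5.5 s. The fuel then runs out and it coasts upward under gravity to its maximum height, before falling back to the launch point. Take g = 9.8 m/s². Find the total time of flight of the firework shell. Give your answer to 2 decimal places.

Phase 1 (powered ascent): v₀ = 0 m/s, a = 26 m/s².
v = v₀ + at = 0 + (26)(5.5) = 143 m/s
Δx = v₀t + ½at² = 0·5.5 + 0.5·26·5.5² = 393 m

Phase 2 (coasting upward): v₀ = 143 m/s, a = -9.8 m/s².
v = v₀ + at → t = (0 − 143) / -9.8 = 14.6 s
v² = v₀² + 2aΔx → Δx = (0² − 143²)/(2·-9.8) = 1040 m

Phase 3 (free fall): v₀ = 0 m/s, a = -9.8 m/s².
Falls 1440 m from rest: t = √(2·1440/9.8) = 17.1 s; v = g·t = 168 m/s.
Total time = 5.50 + 14.6 + 17.1 = 37.2 s

37.21 s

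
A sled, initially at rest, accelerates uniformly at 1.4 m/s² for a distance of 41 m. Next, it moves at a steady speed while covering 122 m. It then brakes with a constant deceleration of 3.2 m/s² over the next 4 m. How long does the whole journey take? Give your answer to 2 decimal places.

Phase 1 (accelerating): v₀ = 0 m/s, a = 1.4 m/s².
v² = v₀² + 2aΔx = 0² + 2·1.4·41 = 115 → v = 10.7 m/s
t = (v − v₀)/a = (10.7 − 0)/1.4 = 7.65 s

Phase 2 (constant speed): v₀ = 10.7 m/s, a = 0 m/s².
Constant speed: t = d/v = 122/10.7 = 11.4 s

Phase 3 (decelerating): v₀ = 10.7 m/s, a = -3.2 m/s².
v² = v₀² + 2aΔx = 10.7² + 2·-3.2·4 = 89.2 → v = 9.44 m/s
t = (v − v₀)/a = (9.44 − 10.7)/-3.2 = 0.397 s
Total time = 7.65 + 11.4 + 0.397 = 19.4 s

19.44 s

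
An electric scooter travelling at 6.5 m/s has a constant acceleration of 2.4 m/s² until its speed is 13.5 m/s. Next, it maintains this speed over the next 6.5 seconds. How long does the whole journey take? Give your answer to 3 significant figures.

Phase 1 (accelerating): v₀ = 6.50 m/s, a = 2.4 m/s².
v = v₀ + at → t = (13.5 − 6.50) / 2.4 = 2.92 s
v² = v₀² + 2aΔx → Δx = (13.5² − 6.50²)/(2·2.4) = 29.2 m

Phase 2 (constant speed): v₀ = 13.5 m/s, a = 0 m/s².
v = v₀ + at = 13.5 + (0)(6.5) = 13.5 m/s
Δx = v₀t + ½at² = 13.5·6.5 + 0.5·0·6.5² = 87.8 m
Total time = 2.92 + 6.50 = 9.42 s

9.42 s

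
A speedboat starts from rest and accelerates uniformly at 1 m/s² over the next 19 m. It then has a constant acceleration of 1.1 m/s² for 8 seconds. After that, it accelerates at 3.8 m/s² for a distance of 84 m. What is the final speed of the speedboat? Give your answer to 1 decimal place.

29.4 m/s

Phase 1 (accelerating): v₀ = 0 m/s, a = 1 m/s².
v² = v₀² + 2aΔx = 0² + 2·1·19 = 38.0 → v = 6.16 m/s
t = (v − v₀)/a = (6.16 − 0)/1 = 6.16 s

Phase 2 (accelerating): v₀ = 6.16 m/s, a = 1.1 m/s².
v = v₀ + at = 6.16 + (1.1)(8) = 15.0 m/s
Δx = v₀t + ½at² = 6.16·8 + 0.5·1.1·8² = 84.5 m

Phase 3 (accelerating): v₀ = 15.0 m/s, a = 3.8 m/s².
v² = v₀² + 2aΔx = 15.0² + 2·3.8·84 = 862 → v = 29.4 m/s
t = (v − v₀)/a = (29.4 − 15.0)/3.8 = 3.79 s
Final speed = 29.4 m/s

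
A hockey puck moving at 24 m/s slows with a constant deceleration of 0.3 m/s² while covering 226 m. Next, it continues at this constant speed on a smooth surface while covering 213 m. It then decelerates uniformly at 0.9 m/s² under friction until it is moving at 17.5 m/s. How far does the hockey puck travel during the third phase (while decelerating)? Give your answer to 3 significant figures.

Phase 1 (decelerating): v₀ = 24.0 m/s, a = -0.3 m/s².
v² = v₀² + 2aΔx = 24.0² + 2·-0.3·226 = 440 → v = 21.0 m/s
t = (v − v₀)/a = (21.0 − 24.0)/-0.3 = 10.0 s

Phase 2 (constant speed): v₀ = 21.0 m/s, a = 0 m/s².
Constant speed: t = d/v = 213/21.0 = 10.1 s

Phase 3 (decelerating): v₀ = 21.0 m/s, a = -0.9 m/s².
v = v₀ + at → t = (17.5 − 21.0) / -0.9 = 3.87 s
v² = v₀² + 2aΔx → Δx = (17.5² − 21.0²)/(2·-0.9) = 74.5 m
Distance in phase 3 = 74.5 m

74.5 m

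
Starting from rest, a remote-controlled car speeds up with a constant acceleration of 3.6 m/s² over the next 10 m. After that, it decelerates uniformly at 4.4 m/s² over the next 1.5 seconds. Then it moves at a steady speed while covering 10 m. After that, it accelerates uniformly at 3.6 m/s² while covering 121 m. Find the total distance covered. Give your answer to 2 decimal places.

148.78 m

Phase 1 (accelerating): v₀ = 0 m/s, a = 3.6 m/s².
v² = v₀² + 2aΔx = 0² + 2·3.6·10 = 72.0 → v = 8.49 m/s
t = (v − v₀)/a = (8.49 − 0)/3.6 = 2.36 s

Phase 2 (decelerating): v₀ = 8.49 m/s, a = -4.4 m/s².
v = v₀ + at = 8.49 + (-4.4)(1.5) = 1.89 m/s
Δx = v₀t + ½at² = 8.49·1.5 + 0.5·-4.4·1.5² = 7.78 m

Phase 3 (constant speed): v₀ = 1.89 m/s, a = 0 m/s².
Constant speed: t = d/v = 10/1.89 = 5.30 s

Phase 4 (accelerating): v₀ = 1.89 m/s, a = 3.6 m/s².
v² = v₀² + 2aΔx = 1.89² + 2·3.6·121 = 875 → v = 29.6 m/s
t = (v − v₀)/a = (29.6 − 1.89)/3.6 = 7.69 s
Total distance = 10.0 + 7.78 + 10.0 + 121 = 149 m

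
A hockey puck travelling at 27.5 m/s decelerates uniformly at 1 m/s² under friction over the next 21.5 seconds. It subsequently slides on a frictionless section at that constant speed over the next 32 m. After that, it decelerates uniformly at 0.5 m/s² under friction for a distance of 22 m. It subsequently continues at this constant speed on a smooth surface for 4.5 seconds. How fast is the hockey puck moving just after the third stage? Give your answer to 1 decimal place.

3.7 m/s

Phase 1 (decelerating): v₀ = 27.5 m/s, a = -1 m/s².
v = v₀ + at = 27.5 + (-1)(21.5) = 6.00 m/s
Δx = v₀t + ½at² = 27.5·21.5 + 0.5·-1·21.5² = 360 m

Phase 2 (constant speed): v₀ = 6.00 m/s, a = 0 m/s².
Constant speed: t = d/v = 32/6.00 = 5.33 s

Phase 3 (decelerating): v₀ = 6.00 m/s, a = -0.5 m/s².
v² = v₀² + 2aΔx = 6.00² + 2·-0.5·22 = 14.0 → v = 3.74 m/s
t = (v − v₀)/a = (3.74 − 6.00)/-0.5 = 4.52 s
Speed at end of phase 3 = 3.74 m/s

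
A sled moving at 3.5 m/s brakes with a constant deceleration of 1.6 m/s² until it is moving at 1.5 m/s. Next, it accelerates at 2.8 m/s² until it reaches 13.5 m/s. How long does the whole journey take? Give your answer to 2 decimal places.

Phase 1 (decelerating): v₀ = 3.50 m/s, a = -1.6 m/s².
v = v₀ + at → t = (1.5 − 3.50) / -1.6 = 1.25 s
v² = v₀² + 2aΔx → Δx = (1.5² − 3.50²)/(2·-1.6) = 3.12 m

Phase 2 (accelerating): v₀ = 1.50 m/s, a = 2.8 m/s².
v = v₀ + at → t = (13.5 − 1.50) / 2.8 = 4.29 s
v² = v₀² + 2aΔx → Δx = (13.5² − 1.50²)/(2·2.8) = 32.1 m
Total time = 1.25 + 4.29 = 5.54 s

5.54 s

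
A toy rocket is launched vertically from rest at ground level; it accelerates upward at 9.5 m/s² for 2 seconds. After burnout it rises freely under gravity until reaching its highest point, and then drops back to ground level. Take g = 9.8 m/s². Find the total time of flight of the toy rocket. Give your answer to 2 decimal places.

6.70 s

Phase 1 (powered ascent): v₀ = 0 m/s, a = 9.5 m/s².
v = v₀ + at = 0 + (9.5)(2) = 19.0 m/s
Δx = v₀t + ½at² = 0·2 + 0.5·9.5·2² = 19.0 m

Phase 2 (coasting upward): v₀ = 19.0 m/s, a = -9.8 m/s².
v = v₀ + at → t = (0 − 19.0) / -9.8 = 1.94 s
v² = v₀² + 2aΔx → Δx = (0² − 19.0²)/(2·-9.8) = 18.4 m

Phase 3 (free fall): v₀ = 0 m/s, a = -9.8 m/s².
Falls 37.4 m from rest: t = √(2·37.4/9.8) = 2.76 s; v = g·t = 27.1 m/s.
Total time = 2.00 + 1.94 + 2.76 = 6.70 s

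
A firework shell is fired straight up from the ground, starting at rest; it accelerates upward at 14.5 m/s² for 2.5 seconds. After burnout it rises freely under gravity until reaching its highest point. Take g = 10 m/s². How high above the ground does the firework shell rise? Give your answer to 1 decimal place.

Phase 1 (powered ascent): v₀ = 0 m/s, a = 14.5 m/s².
v = v₀ + at = 0 + (14.5)(2.5) = 36.2 m/s
Δx = v₀t + ½at² = 0·2.5 + 0.5·14.5·2.5² = 45.3 m

Phase 2 (coasting upward): v₀ = 36.2 m/s, a = -10 m/s².
v = v₀ + at → t = (0 − 36.2) / -10 = 3.62 s
v² = v₀² + 2aΔx → Δx = (0² − 36.2²)/(2·-10) = 65.7 m
Maximum height = 45.3 + 65.7 = 111 m

111.0 m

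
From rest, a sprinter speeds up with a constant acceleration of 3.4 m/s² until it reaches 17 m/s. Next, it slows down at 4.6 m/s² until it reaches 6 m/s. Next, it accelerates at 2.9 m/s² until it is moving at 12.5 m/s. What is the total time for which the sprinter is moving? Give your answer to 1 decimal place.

9.6 s

Phase 1 (accelerating): v₀ = 0 m/s, a = 3.4 m/s².
v = v₀ + at → t = (17 − 0) / 3.4 = 5.00 s
v² = v₀² + 2aΔx → Δx = (17² − 0²)/(2·3.4) = 42.5 m

Phase 2 (decelerating): v₀ = 17.0 m/s, a = -4.6 m/s².
v = v₀ + at → t = (6 − 17.0) / -4.6 = 2.39 s
v² = v₀² + 2aΔx → Δx = (6² − 17.0²)/(2·-4.6) = 27.5 m

Phase 3 (accelerating): v₀ = 6.00 m/s, a = 2.9 m/s².
v = v₀ + at → t = (12.5 − 6.00) / 2.9 = 2.24 s
v² = v₀² + 2aΔx → Δx = (12.5² − 6.00²)/(2·2.9) = 20.7 m
Total time = 5.00 + 2.39 + 2.24 = 9.63 s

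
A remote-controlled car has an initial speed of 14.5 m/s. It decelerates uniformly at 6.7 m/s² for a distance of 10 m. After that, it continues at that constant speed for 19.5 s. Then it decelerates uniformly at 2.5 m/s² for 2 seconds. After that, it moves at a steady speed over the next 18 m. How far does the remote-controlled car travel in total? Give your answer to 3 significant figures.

Phase 1 (decelerating): v₀ = 14.5 m/s, a = -6.7 m/s².
v² = v₀² + 2aΔx = 14.5² + 2·-6.7·10 = 76.2 → v = 8.73 m/s
t = (v − v₀)/a = (8.73 − 14.5)/-6.7 = 0.861 s

Phase 2 (constant speed): v₀ = 8.73 m/s, a = 0 m/s².
v = v₀ + at = 8.73 + (0)(19.5) = 8.73 m/s
Δx = v₀t + ½at² = 8.73·19.5 + 0.5·0·19.5² = 170 m

Phase 3 (decelerating): v₀ = 8.73 m/s, a = -2.5 m/s².
v = v₀ + at = 8.73 + (-2.5)(2) = 3.73 m/s
Δx = v₀t + ½at² = 8.73·2 + 0.5·-2.5·2² = 12.5 m

Phase 4 (constant speed): v₀ = 3.73 m/s, a = 0 m/s².
Constant speed: t = d/v = 18/3.73 = 4.82 s
Total distance = 10.0 + 170 + 12.5 + 18.0 = 211 m

211 m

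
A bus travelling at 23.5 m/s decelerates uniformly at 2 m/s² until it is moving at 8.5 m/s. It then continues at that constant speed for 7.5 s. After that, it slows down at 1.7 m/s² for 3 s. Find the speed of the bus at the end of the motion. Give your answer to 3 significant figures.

3.40 m/s

Phase 1 (decelerating): v₀ = 23.5 m/s, a = -2 m/s².
v = v₀ + at → t = (8.5 − 23.5) / -2 = 7.50 s
v² = v₀² + 2aΔx → Δx = (8.5² − 23.5²)/(2·-2) = 120 m

Phase 2 (constant speed): v₀ = 8.50 m/s, a = 0 m/s².
v = v₀ + at = 8.50 + (0)(7.5) = 8.50 m/s
Δx = v₀t + ½at² = 8.50·7.5 + 0.5·0·7.5² = 63.8 m

Phase 3 (decelerating): v₀ = 8.50 m/s, a = -1.7 m/s².
v = v₀ + at = 8.50 + (-1.7)(3) = 3.40 m/s
Δx = v₀t + ½at² = 8.50·3 + 0.5·-1.7·3² = 17.9 m
Final speed = 3.40 m/s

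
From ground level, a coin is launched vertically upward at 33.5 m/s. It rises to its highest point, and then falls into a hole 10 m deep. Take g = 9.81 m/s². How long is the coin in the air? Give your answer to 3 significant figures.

Phase 1 (rising): v₀ = 33.5 m/s, a = -9.81 m/s².
v = v₀ + at → t = (0 − 33.5) / -9.81 = 3.41 s
v² = v₀² + 2aΔx → Δx = (0² − 33.5²)/(2·-9.81) = 57.2 m

Phase 2 (falling): v₀ = 0 m/s, a = -9.81 m/s².
Falls 67.2 m from rest: t = √(2·67.2/9.81) = 3.70 s; v = g·t = 36.3 m/s.
Total time = 3.41 + 3.70 = 7.12 s

7.12 s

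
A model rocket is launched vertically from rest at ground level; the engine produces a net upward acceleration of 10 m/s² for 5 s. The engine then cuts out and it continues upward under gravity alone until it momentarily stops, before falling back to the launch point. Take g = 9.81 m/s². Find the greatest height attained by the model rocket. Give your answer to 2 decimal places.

252.42 m

Phase 1 (powered ascent): v₀ = 0 m/s, a = 10 m/s².
v = v₀ + at = 0 + (10)(5) = 50.0 m/s
Δx = v₀t + ½at² = 0·5 + 0.5·10·5² = 125 m

Phase 2 (coasting upward): v₀ = 50.0 m/s, a = -9.81 m/s².
v = v₀ + at → t = (0 − 50.0) / -9.81 = 5.10 s
v² = v₀² + 2aΔx → Δx = (0² − 50.0²)/(2·-9.81) = 127 m
Maximum height = 125 + 127 = 252 m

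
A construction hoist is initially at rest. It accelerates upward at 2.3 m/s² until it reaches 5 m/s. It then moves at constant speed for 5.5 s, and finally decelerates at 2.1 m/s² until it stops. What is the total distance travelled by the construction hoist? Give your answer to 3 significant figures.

Phase 1 (accelerating): v₀ = 0 m/s, a = 2.3 m/s².
v = v₀ + at → t = (5 − 0) / 2.3 = 2.17 s
v² = v₀² + 2aΔx → Δx = (5² − 0²)/(2·2.3) = 5.43 m

Phase 2 (constant speed): v₀ = 5.00 m/s, a = 0 m/s².
v = v₀ + at = 5.00 + (0)(5.5) = 5.00 m/s
Δx = v₀t + ½at² = 5.00·5.5 + 0.5·0·5.5² = 27.5 m

Phase 3 (decelerating): v₀ = 5.00 m/s, a = -2.1 m/s².
v = v₀ + at → t = (0 − 5.00) / -2.1 = 2.38 s
v² = v₀² + 2aΔx → Δx = (0² − 5.00²)/(2·-2.1) = 5.95 m
Total distance = 5.43 + 27.5 + 5.95 = 38.9 m

38.9 m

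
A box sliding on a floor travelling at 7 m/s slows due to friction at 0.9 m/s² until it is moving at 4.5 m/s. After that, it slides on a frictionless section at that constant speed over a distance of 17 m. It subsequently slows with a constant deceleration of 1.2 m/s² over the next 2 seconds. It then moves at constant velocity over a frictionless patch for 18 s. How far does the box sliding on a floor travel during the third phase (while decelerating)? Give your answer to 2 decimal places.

6.60 m

Phase 1 (decelerating): v₀ = 7.00 m/s, a = -0.9 m/s².
v = v₀ + at → t = (4.5 − 7.00) / -0.9 = 2.78 s
v² = v₀² + 2aΔx → Δx = (4.5² − 7.00²)/(2·-0.9) = 16.0 m

Phase 2 (constant speed): v₀ = 4.50 m/s, a = 0 m/s².
Constant speed: t = d/v = 17/4.50 = 3.78 s

Phase 3 (decelerating): v₀ = 4.50 m/s, a = -1.2 m/s².
v = v₀ + at = 4.50 + (-1.2)(2) = 2.10 m/s
Δx = v₀t + ½at² = 4.50·2 + 0.5·-1.2·2² = 6.60 m
Distance in phase 3 = 6.60 m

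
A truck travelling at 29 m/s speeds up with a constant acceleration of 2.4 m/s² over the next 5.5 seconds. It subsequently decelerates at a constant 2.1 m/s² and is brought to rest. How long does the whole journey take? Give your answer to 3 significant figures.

25.6 s

Phase 1 (accelerating): v₀ = 29.0 m/s, a = 2.4 m/s².
v = v₀ + at = 29.0 + (2.4)(5.5) = 42.2 m/s
Δx = v₀t + ½at² = 29.0·5.5 + 0.5·2.4·5.5² = 196 m

Phase 2 (decelerating): v₀ = 42.2 m/s, a = -2.1 m/s².
v = v₀ + at → t = (0 − 42.2) / -2.1 = 20.1 s
v² = v₀² + 2aΔx → Δx = (0² − 42.2²)/(2·-2.1) = 424 m
Total time = 5.50 + 20.1 = 25.6 s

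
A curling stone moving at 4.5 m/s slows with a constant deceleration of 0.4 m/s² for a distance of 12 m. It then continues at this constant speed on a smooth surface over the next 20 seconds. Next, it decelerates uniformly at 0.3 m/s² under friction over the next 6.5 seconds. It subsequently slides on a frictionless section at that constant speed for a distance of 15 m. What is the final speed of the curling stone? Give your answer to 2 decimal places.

Phase 1 (decelerating): v₀ = 4.50 m/s, a = -0.4 m/s².
v² = v₀² + 2aΔx = 4.50² + 2·-0.4·12 = 10.6 → v = 3.26 m/s
t = (v − v₀)/a = (3.26 − 4.50)/-0.4 = 3.09 s

Phase 2 (constant speed): v₀ = 3.26 m/s, a = 0 m/s².
v = v₀ + at = 3.26 + (0)(20) = 3.26 m/s
Δx = v₀t + ½at² = 3.26·20 + 0.5·0·20² = 65.3 m

Phase 3 (decelerating): v₀ = 3.26 m/s, a = -0.3 m/s².
v = v₀ + at = 3.26 + (-0.3)(6.5) = 1.31 m/s
Δx = v₀t + ½at² = 3.26·6.5 + 0.5·-0.3·6.5² = 14.9 m

Phase 4 (constant speed): v₀ = 1.31 m/s, a = 0 m/s².
Constant speed: t = d/v = 15/1.31 = 11.4 s
Final speed = 1.31 m/s

1.31 m/s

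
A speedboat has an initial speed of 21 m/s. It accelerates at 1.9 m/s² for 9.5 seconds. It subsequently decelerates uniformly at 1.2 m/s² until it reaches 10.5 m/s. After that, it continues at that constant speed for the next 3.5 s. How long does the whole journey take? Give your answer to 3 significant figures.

Phase 1 (accelerating): v₀ = 21.0 m/s, a = 1.9 m/s².
v = v₀ + at = 21.0 + (1.9)(9.5) = 39.0 m/s
Δx = v₀t + ½at² = 21.0·9.5 + 0.5·1.9·9.5² = 285 m

Phase 2 (decelerating): v₀ = 39.0 m/s, a = -1.2 m/s².
v = v₀ + at → t = (10.5 − 39.0) / -1.2 = 23.8 s
v² = v₀² + 2aΔx → Δx = (10.5² − 39.0²)/(2·-1.2) = 589 m

Phase 3 (constant speed): v₀ = 10.5 m/s, a = 0 m/s².
v = v₀ + at = 10.5 + (0)(3.5) = 10.5 m/s
Δx = v₀t + ½at² = 10.5·3.5 + 0.5·0·3.5² = 36.8 m
Total time = 9.50 + 23.8 + 3.50 = 36.8 s

36.8 s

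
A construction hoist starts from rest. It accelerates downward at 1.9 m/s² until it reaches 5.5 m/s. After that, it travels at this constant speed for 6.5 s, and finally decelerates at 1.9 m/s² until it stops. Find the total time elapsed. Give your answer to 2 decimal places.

Phase 1 (accelerating): v₀ = 0 m/s, a = 1.9 m/s².
v = v₀ + at → t = (5.5 − 0) / 1.9 = 2.89 s
v² = v₀² + 2aΔx → Δx = (5.5² − 0²)/(2·1.9) = 7.96 m

Phase 2 (constant speed): v₀ = 5.50 m/s, a = 0 m/s².
v = v₀ + at = 5.50 + (0)(6.5) = 5.50 m/s
Δx = v₀t + ½at² = 5.50·6.5 + 0.5·0·6.5² = 35.8 m

Phase 3 (decelerating): v₀ = 5.50 m/s, a = -1.9 m/s².
v = v₀ + at → t = (0 − 5.50) / -1.9 = 2.89 s
v² = v₀² + 2aΔx → Δx = (0² − 5.50²)/(2·-1.9) = 7.96 m
Total time = 2.89 + 6.50 + 2.89 = 12.3 s

12.29 s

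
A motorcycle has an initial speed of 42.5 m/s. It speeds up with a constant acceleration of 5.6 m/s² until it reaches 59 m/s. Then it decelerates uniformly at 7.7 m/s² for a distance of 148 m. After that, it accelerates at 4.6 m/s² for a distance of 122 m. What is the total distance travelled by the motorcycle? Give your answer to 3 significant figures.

420 m

Phase 1 (accelerating): v₀ = 42.5 m/s, a = 5.6 m/s².
v = v₀ + at → t = (59 − 42.5) / 5.6 = 2.95 s
v² = v₀² + 2aΔx → Δx = (59² − 42.5²)/(2·5.6) = 150 m

Phase 2 (decelerating): v₀ = 59.0 m/s, a = -7.7 m/s².
v² = v₀² + 2aΔx = 59.0² + 2·-7.7·148 = 1200 → v = 34.7 m/s
t = (v − v₀)/a = (34.7 − 59.0)/-7.7 = 3.16 s

Phase 3 (accelerating): v₀ = 34.7 m/s, a = 4.6 m/s².
v² = v₀² + 2aΔx = 34.7² + 2·4.6·122 = 2320 → v = 48.2 m/s
t = (v − v₀)/a = (48.2 − 34.7)/4.6 = 2.94 s
Total distance = 150 + 148 + 122 = 420 m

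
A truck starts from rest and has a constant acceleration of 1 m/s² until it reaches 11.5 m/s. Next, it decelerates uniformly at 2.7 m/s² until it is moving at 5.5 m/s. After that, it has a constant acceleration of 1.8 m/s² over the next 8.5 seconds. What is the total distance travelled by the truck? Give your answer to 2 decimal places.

Phase 1 (accelerating): v₀ = 0 m/s, a = 1 m/s².
v = v₀ + at → t = (11.5 − 0) / 1 = 11.5 s
v² = v₀² + 2aΔx → Δx = (11.5² − 0²)/(2·1) = 66.1 m

Phase 2 (decelerating): v₀ = 11.5 m/s, a = -2.7 m/s².
v = v₀ + at → t = (5.5 − 11.5) / -2.7 = 2.22 s
v² = v₀² + 2aΔx → Δx = (5.5² − 11.5²)/(2·-2.7) = 18.9 m

Phase 3 (accelerating): v₀ = 5.50 m/s, a = 1.8 m/s².
v = v₀ + at = 5.50 + (1.8)(8.5) = 20.8 m/s
Δx = v₀t + ½at² = 5.50·8.5 + 0.5·1.8·8.5² = 112 m
Total distance = 66.1 + 18.9 + 112 = 197 m

196.79 m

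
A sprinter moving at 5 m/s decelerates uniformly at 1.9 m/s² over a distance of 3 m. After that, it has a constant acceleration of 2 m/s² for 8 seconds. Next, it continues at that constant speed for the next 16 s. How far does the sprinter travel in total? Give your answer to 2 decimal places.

411.51 m

Phase 1 (decelerating): v₀ = 5.00 m/s, a = -1.9 m/s².
v² = v₀² + 2aΔx = 5.00² + 2·-1.9·3 = 13.6 → v = 3.69 m/s
t = (v − v₀)/a = (3.69 − 5.00)/-1.9 = 0.691 s

Phase 2 (accelerating): v₀ = 3.69 m/s, a = 2 m/s².
v = v₀ + at = 3.69 + (2)(8) = 19.7 m/s
Δx = v₀t + ½at² = 3.69·8 + 0.5·2·8² = 93.5 m

Phase 3 (constant speed): v₀ = 19.7 m/s, a = 0 m/s².
v = v₀ + at = 19.7 + (0)(16) = 19.7 m/s
Δx = v₀t + ½at² = 19.7·16 + 0.5·0·16² = 315 m
Total distance = 3.00 + 93.5 + 315 = 412 m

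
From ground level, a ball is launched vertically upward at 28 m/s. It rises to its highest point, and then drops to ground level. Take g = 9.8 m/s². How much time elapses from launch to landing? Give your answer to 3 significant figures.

Phase 1 (rising): v₀ = 28.0 m/s, a = -9.8 m/s².
v = v₀ + at → t = (0 − 28.0) / -9.8 = 2.86 s
v² = v₀² + 2aΔx → Δx = (0² − 28.0²)/(2·-9.8) = 40.0 m

Phase 2 (falling): v₀ = 0 m/s, a = -9.8 m/s².
Falls 40.0 m from rest: t = √(2·40.0/9.8) = 2.86 s; v = g·t = 28.0 m/s.
Total time = 2.86 + 2.86 = 5.71 s

5.71 s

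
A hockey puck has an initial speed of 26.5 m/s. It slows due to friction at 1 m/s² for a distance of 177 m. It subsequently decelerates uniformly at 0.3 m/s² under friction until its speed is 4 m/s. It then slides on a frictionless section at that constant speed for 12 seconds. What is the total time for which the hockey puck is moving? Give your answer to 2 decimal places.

Phase 1 (decelerating): v₀ = 26.5 m/s, a = -1 m/s².
v² = v₀² + 2aΔx = 26.5² + 2·-1·177 = 348 → v = 18.7 m/s
t = (v − v₀)/a = (18.7 − 26.5)/-1 = 7.84 s

Phase 2 (decelerating): v₀ = 18.7 m/s, a = -0.3 m/s².
v = v₀ + at → t = (4 − 18.7) / -0.3 = 48.9 s
v² = v₀² + 2aΔx → Δx = (4² − 18.7²)/(2·-0.3) = 554 m

Phase 3 (constant speed): v₀ = 4.00 m/s, a = 0 m/s².
v = v₀ + at = 4.00 + (0)(12) = 4.00 m/s
Δx = v₀t + ½at² = 4.00·12 + 0.5·0·12² = 48.0 m
Total time = 7.84 + 48.9 + 12.0 = 68.7 s

68.71 s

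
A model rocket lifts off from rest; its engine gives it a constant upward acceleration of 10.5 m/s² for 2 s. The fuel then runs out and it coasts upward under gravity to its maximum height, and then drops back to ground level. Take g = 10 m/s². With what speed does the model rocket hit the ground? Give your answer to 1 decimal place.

29.3 m/s

Phase 1 (powered ascent): v₀ = 0 m/s, a = 10.5 m/s².
v = v₀ + at = 0 + (10.5)(2) = 21.0 m/s
Δx = v₀t + ½at² = 0·2 + 0.5·10.5·2² = 21.0 m

Phase 2 (coasting upward): v₀ = 21.0 m/s, a = -10 m/s².
v = v₀ + at → t = (0 − 21.0) / -10 = 2.10 s
v² = v₀² + 2aΔx → Δx = (0² − 21.0²)/(2·-10) = 22.1 m

Phase 3 (free fall): v₀ = 0 m/s, a = -10 m/s².
Falls 43.0 m from rest: t = √(2·43.0/10) = 2.93 s; v = g·t = 29.3 m/s.
Impact speed = 29.3 m/s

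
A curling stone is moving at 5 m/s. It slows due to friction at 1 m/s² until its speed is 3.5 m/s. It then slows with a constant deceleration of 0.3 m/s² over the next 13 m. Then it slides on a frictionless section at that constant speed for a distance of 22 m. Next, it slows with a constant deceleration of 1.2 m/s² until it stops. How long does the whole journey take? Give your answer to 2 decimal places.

Phase 1 (decelerating): v₀ = 5.00 m/s, a = -1 m/s².
v = v₀ + at → t = (3.5 − 5.00) / -1 = 1.50 s
v² = v₀² + 2aΔx → Δx = (3.5² − 5.00²)/(2·-1) = 6.38 m

Phase 2 (decelerating): v₀ = 3.50 m/s, a = -0.3 m/s².
v² = v₀² + 2aΔx = 3.50² + 2·-0.3·13 = 4.45 → v = 2.11 m/s
t = (v − v₀)/a = (2.11 − 3.50)/-0.3 = 4.63 s

Phase 3 (constant speed): v₀ = 2.11 m/s, a = 0 m/s².
Constant speed: t = d/v = 22/2.11 = 10.4 s

Phase 4 (decelerating): v₀ = 2.11 m/s, a = -1.2 m/s².
v = v₀ + at → t = (0 − 2.11) / -1.2 = 1.76 s
v² = v₀² + 2aΔx → Δx = (0² − 2.11²)/(2·-1.2) = 1.85 m
Total time = 1.50 + 4.63 + 10.4 + 1.76 = 18.3 s

18.32 s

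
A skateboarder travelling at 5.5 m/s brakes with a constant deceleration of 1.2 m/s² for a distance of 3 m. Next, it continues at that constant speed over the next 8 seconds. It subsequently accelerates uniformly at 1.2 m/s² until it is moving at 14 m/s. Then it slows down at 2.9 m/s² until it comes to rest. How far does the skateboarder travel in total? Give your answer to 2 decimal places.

Phase 1 (decelerating): v₀ = 5.50 m/s, a = -1.2 m/s².
v² = v₀² + 2aΔx = 5.50² + 2·-1.2·3 = 23.1 → v = 4.80 m/s
t = (v − v₀)/a = (4.80 − 5.50)/-1.2 = 0.582 s

Phase 2 (constant speed): v₀ = 4.80 m/s, a = 0 m/s².
v = v₀ + at = 4.80 + (0)(8) = 4.80 m/s
Δx = v₀t + ½at² = 4.80·8 + 0.5·0·8² = 38.4 m

Phase 3 (accelerating): v₀ = 4.80 m/s, a = 1.2 m/s².
v = v₀ + at → t = (14 − 4.80) / 1.2 = 7.67 s
v² = v₀² + 2aΔx → Δx = (14² − 4.80²)/(2·1.2) = 72.1 m

Phase 4 (decelerating): v₀ = 14.0 m/s, a = -2.9 m/s².
v = v₀ + at → t = (0 − 14.0) / -2.9 = 4.83 s
v² = v₀² + 2aΔx → Δx = (0² − 14.0²)/(2·-2.9) = 33.8 m
Total distance = 3.00 + 38.4 + 72.1 + 33.8 = 147 m

147.26 m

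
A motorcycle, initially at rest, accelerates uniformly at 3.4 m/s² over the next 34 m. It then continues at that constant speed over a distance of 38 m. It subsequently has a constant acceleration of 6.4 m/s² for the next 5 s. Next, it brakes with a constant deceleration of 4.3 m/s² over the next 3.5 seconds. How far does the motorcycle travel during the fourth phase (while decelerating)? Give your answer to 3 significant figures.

139 m

Phase 1 (accelerating): v₀ = 0 m/s, a = 3.4 m/s².
v² = v₀² + 2aΔx = 0² + 2·3.4·34 = 231 → v = 15.2 m/s
t = (v − v₀)/a = (15.2 − 0)/3.4 = 4.47 s

Phase 2 (constant speed): v₀ = 15.2 m/s, a = 0 m/s².
Constant speed: t = d/v = 38/15.2 = 2.50 s

Phase 3 (accelerating): v₀ = 15.2 m/s, a = 6.4 m/s².
v = v₀ + at = 15.2 + (6.4)(5) = 47.2 m/s
Δx = v₀t + ½at² = 15.2·5 + 0.5·6.4·5² = 156 m

Phase 4 (decelerating): v₀ = 47.2 m/s, a = -4.3 m/s².
v = v₀ + at = 47.2 + (-4.3)(3.5) = 32.2 m/s
Δx = v₀t + ½at² = 47.2·3.5 + 0.5·-4.3·3.5² = 139 m
Distance in phase 4 = 139 m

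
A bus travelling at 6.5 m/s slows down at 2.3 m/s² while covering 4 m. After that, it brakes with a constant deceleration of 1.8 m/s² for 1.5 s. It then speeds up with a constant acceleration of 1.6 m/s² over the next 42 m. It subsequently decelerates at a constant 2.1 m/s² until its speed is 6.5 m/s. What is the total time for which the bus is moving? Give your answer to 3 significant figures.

Phase 1 (decelerating): v₀ = 6.50 m/s, a = -2.3 m/s².
v² = v₀² + 2aΔx = 6.50² + 2·-2.3·4 = 23.9 → v = 4.88 m/s
t = (v − v₀)/a = (4.88 − 6.50)/-2.3 = 0.703 s

Phase 2 (decelerating): v₀ = 4.88 m/s, a = -1.8 m/s².
v = v₀ + at = 4.88 + (-1.8)(1.5) = 2.18 m/s
Δx = v₀t + ½at² = 4.88·1.5 + 0.5·-1.8·1.5² = 5.30 m

Phase 3 (accelerating): v₀ = 2.18 m/s, a = 1.6 m/s².
v² = v₀² + 2aΔx = 2.18² + 2·1.6·42 = 139 → v = 11.8 m/s
t = (v − v₀)/a = (11.8 − 2.18)/1.6 = 6.01 s

Phase 4 (decelerating): v₀ = 11.8 m/s, a = -2.1 m/s².
v = v₀ + at → t = (6.5 − 11.8) / -2.1 = 2.52 s
v² = v₀² + 2aΔx → Δx = (6.5² − 11.8²)/(2·-2.1) = 23.1 m
Total time = 0.703 + 1.50 + 6.01 + 2.52 = 10.7 s

10.7 s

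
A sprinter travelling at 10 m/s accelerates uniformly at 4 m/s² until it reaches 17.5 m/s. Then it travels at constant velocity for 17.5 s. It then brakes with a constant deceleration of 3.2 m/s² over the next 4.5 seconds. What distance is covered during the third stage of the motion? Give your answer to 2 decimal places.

Phase 1 (accelerating): v₀ = 10.0 m/s, a = 4 m/s².
v = v₀ + at → t = (17.5 − 10.0) / 4 = 1.88 s
v² = v₀² + 2aΔx → Δx = (17.5² − 10.0²)/(2·4) = 25.8 m

Phase 2 (constant speed): v₀ = 17.5 m/s, a = 0 m/s².
v = v₀ + at = 17.5 + (0)(17.5) = 17.5 m/s
Δx = v₀t + ½at² = 17.5·17.5 + 0.5·0·17.5² = 306 m

Phase 3 (decelerating): v₀ = 17.5 m/s, a = -3.2 m/s².
v = v₀ + at = 17.5 + (-3.2)(4.5) = 3.10 m/s
Δx = v₀t + ½at² = 17.5·4.5 + 0.5·-3.2·4.5² = 46.4 m
Distance in phase 3 = 46.4 m

46.35 m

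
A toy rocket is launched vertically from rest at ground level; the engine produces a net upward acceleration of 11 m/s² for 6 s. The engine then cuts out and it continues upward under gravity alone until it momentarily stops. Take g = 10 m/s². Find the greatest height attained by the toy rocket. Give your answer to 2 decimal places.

415.80 m

Phase 1 (powered ascent): v₀ = 0 m/s, a = 11 m/s².
v = v₀ + at = 0 + (11)(6) = 66.0 m/s
Δx = v₀t + ½at² = 0·6 + 0.5·11·6² = 198 m

Phase 2 (coasting upward): v₀ = 66.0 m/s, a = -10 m/s².
v = v₀ + at → t = (0 − 66.0) / -10 = 6.60 s
v² = v₀² + 2aΔx → Δx = (0² − 66.0²)/(2·-10) = 218 m
Maximum height = 198 + 218 = 416 m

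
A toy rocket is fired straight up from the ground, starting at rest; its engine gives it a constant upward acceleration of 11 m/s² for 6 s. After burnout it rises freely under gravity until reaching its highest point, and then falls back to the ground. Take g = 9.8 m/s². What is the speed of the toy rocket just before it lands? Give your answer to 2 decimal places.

Phase 1 (powered ascent): v₀ = 0 m/s, a = 11 m/s².
v = v₀ + at = 0 + (11)(6) = 66.0 m/s
Δx = v₀t + ½at² = 0·6 + 0.5·11·6² = 198 m

Phase 2 (coasting upward): v₀ = 66.0 m/s, a = -9.8 m/s².
v = v₀ + at → t = (0 − 66.0) / -9.8 = 6.73 s
v² = v₀² + 2aΔx → Δx = (0² − 66.0²)/(2·-9.8) = 222 m

Phase 3 (free fall): v₀ = 0 m/s, a = -9.8 m/s².
Falls 420 m from rest: t = √(2·420/9.8) = 9.26 s; v = g·t = 90.8 m/s.
Impact speed = 90.8 m/s

90.76 m/s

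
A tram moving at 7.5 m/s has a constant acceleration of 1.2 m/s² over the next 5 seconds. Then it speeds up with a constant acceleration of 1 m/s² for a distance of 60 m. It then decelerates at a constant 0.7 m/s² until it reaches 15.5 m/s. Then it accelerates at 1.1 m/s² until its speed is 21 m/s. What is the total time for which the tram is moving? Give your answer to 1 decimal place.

Phase 1 (accelerating): v₀ = 7.50 m/s, a = 1.2 m/s².
v = v₀ + at = 7.50 + (1.2)(5) = 13.5 m/s
Δx = v₀t + ½at² = 7.50·5 + 0.5·1.2·5² = 52.5 m

Phase 2 (accelerating): v₀ = 13.5 m/s, a = 1 m/s².
v² = v₀² + 2aΔx = 13.5² + 2·1·60 = 302 → v = 17.4 m/s
t = (v − v₀)/a = (17.4 − 13.5)/1 = 3.89 s

Phase 3 (decelerating): v₀ = 17.4 m/s, a = -0.7 m/s².
v = v₀ + at → t = (15.5 − 17.4) / -0.7 = 2.69 s
v² = v₀² + 2aΔx → Δx = (15.5² − 17.4²)/(2·-0.7) = 44.3 m

Phase 4 (accelerating): v₀ = 15.5 m/s, a = 1.1 m/s².
v = v₀ + at → t = (21 − 15.5) / 1.1 = 5.00 s
v² = v₀² + 2aΔx → Δx = (21² − 15.5²)/(2·1.1) = 91.2 m
Total time = 5.00 + 3.89 + 2.69 + 5.00 = 16.6 s

16.6 s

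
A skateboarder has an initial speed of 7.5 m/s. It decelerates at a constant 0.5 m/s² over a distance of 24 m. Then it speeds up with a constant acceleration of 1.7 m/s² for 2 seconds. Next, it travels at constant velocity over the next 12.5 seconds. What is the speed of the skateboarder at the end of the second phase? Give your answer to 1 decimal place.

9.1 m/s

Phase 1 (decelerating): v₀ = 7.50 m/s, a = -0.5 m/s².
v² = v₀² + 2aΔx = 7.50² + 2·-0.5·24 = 32.2 → v = 5.68 m/s
t = (v − v₀)/a = (5.68 − 7.50)/-0.5 = 3.64 s

Phase 2 (accelerating): v₀ = 5.68 m/s, a = 1.7 m/s².
v = v₀ + at = 5.68 + (1.7)(2) = 9.08 m/s
Δx = v₀t + ½at² = 5.68·2 + 0.5·1.7·2² = 14.8 m
Speed at end of phase 2 = 9.08 m/s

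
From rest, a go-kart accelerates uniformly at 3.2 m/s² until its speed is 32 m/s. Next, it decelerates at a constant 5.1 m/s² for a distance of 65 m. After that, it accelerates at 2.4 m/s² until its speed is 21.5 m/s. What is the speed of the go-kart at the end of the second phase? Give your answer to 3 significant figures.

Phase 1 (accelerating): v₀ = 0 m/s, a = 3.2 m/s².
v = v₀ + at → t = (32 − 0) / 3.2 = 10.0 s
v² = v₀² + 2aΔx → Δx = (32² − 0²)/(2·3.2) = 160 m

Phase 2 (decelerating): v₀ = 32.0 m/s, a = -5.1 m/s².
v² = v₀² + 2aΔx = 32.0² + 2·-5.1·65 = 361 → v = 19.0 m/s
t = (v − v₀)/a = (19.0 − 32.0)/-5.1 = 2.55 s
Speed at end of phase 2 = 19.0 m/s

19.0 m/s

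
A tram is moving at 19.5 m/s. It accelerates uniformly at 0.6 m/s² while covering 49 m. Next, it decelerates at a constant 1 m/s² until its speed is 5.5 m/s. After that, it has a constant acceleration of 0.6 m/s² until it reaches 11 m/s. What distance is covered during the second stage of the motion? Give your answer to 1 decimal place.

204.4 m

Phase 1 (accelerating): v₀ = 19.5 m/s, a = 0.6 m/s².
v² = v₀² + 2aΔx = 19.5² + 2·0.6·49 = 439 → v = 21.0 m/s
t = (v − v₀)/a = (21.0 − 19.5)/0.6 = 2.42 s

Phase 2 (decelerating): v₀ = 21.0 m/s, a = -1 m/s².
v = v₀ + at → t = (5.5 − 21.0) / -1 = 15.5 s
v² = v₀² + 2aΔx → Δx = (5.5² − 21.0²)/(2·-1) = 204 m
Distance in phase 2 = 204 m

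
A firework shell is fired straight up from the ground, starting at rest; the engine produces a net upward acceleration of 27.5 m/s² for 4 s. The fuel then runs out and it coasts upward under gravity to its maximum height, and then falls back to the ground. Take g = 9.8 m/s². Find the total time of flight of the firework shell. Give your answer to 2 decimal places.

Phase 1 (powered ascent): v₀ = 0 m/s, a = 27.5 m/s².
v = v₀ + at = 0 + (27.5)(4) = 110 m/s
Δx = v₀t + ½at² = 0·4 + 0.5·27.5·4² = 220 m

Phase 2 (coasting upward): v₀ = 110 m/s, a = -9.8 m/s².
v = v₀ + at → t = (0 − 110) / -9.8 = 11.2 s
v² = v₀² + 2aΔx → Δx = (0² − 110²)/(2·-9.8) = 617 m

Phase 3 (free fall): v₀ = 0 m/s, a = -9.8 m/s².
Falls 837 m from rest: t = √(2·837/9.8) = 13.1 s; v = g·t = 128 m/s.
Total time = 4.00 + 11.2 + 13.1 = 28.3 s

28.30 s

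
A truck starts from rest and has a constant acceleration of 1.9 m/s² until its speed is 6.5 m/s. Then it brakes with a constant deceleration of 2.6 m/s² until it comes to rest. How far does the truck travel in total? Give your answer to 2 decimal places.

Phase 1 (accelerating): v₀ = 0 m/s, a = 1.9 m/s².
v = v₀ + at → t = (6.5 − 0) / 1.9 = 3.42 s
v² = v₀² + 2aΔx → Δx = (6.5² − 0²)/(2·1.9) = 11.1 m

Phase 2 (decelerating): v₀ = 6.50 m/s, a = -2.6 m/s².
v = v₀ + at → t = (0 − 6.50) / -2.6 = 2.50 s
v² = v₀² + 2aΔx → Δx = (0² − 6.50²)/(2·-2.6) = 8.12 m
Total distance = 11.1 + 8.12 = 19.2 m

19.24 m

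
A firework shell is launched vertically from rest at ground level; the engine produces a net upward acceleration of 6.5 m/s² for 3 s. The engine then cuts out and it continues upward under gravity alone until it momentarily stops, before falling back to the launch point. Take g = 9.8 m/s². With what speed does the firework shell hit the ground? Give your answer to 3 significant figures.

30.9 m/s

Phase 1 (powered ascent): v₀ = 0 m/s, a = 6.5 m/s².
v = v₀ + at = 0 + (6.5)(3) = 19.5 m/s
Δx = v₀t + ½at² = 0·3 + 0.5·6.5·3² = 29.2 m

Phase 2 (coasting upward): v₀ = 19.5 m/s, a = -9.8 m/s².
v = v₀ + at → t = (0 − 19.5) / -9.8 = 1.99 s
v² = v₀² + 2aΔx → Δx = (0² − 19.5²)/(2·-9.8) = 19.4 m

Phase 3 (free fall): v₀ = 0 m/s, a = -9.8 m/s².
Falls 48.7 m from rest: t = √(2·48.7/9.8) = 3.15 s; v = g·t = 30.9 m/s.
Impact speed = 30.9 m/s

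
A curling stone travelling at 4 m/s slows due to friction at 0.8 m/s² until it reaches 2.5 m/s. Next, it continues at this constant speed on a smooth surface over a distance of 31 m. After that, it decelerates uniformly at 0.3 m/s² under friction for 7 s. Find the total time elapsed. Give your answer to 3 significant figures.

Phase 1 (decelerating): v₀ = 4.00 m/s, a = -0.8 m/s².
v = v₀ + at → t = (2.5 − 4.00) / -0.8 = 1.88 s
v² = v₀² + 2aΔx → Δx = (2.5² − 4.00²)/(2·-0.8) = 6.09 m

Phase 2 (constant speed): v₀ = 2.50 m/s, a = 0 m/s².
Constant speed: t = d/v = 31/2.50 = 12.4 s

Phase 3 (decelerating): v₀ = 2.50 m/s, a = -0.3 m/s².
v = v₀ + at = 2.50 + (-0.3)(7) = 0.400 m/s
Δx = v₀t + ½at² = 2.50·7 + 0.5·-0.3·7² = 10.1 m
Total time = 1.88 + 12.4 + 7.00 = 21.3 s

21.3 s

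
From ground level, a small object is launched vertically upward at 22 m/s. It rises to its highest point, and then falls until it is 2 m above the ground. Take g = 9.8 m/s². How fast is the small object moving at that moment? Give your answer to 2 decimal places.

Phase 1 (rising): v₀ = 22.0 m/s, a = -9.8 m/s².
v = v₀ + at → t = (0 − 22.0) / -9.8 = 2.24 s
v² = v₀² + 2aΔx → Δx = (0² − 22.0²)/(2·-9.8) = 24.7 m

Phase 2 (falling): v₀ = 0 m/s, a = -9.8 m/s².
Falls 22.7 m from rest: t = √(2·22.7/9.8) = 2.15 s; v = g·t = 21.1 m/s.
Final speed = 21.1 m/s

21.09 m/s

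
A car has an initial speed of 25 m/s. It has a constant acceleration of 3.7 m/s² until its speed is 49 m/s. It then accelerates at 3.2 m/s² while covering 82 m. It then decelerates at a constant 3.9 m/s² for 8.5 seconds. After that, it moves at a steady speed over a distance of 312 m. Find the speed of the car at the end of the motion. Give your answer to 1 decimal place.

20.9 m/s

Phase 1 (accelerating): v₀ = 25.0 m/s, a = 3.7 m/s².
v = v₀ + at → t = (49 − 25.0) / 3.7 = 6.49 s
v² = v₀² + 2aΔx → Δx = (49² − 25.0²)/(2·3.7) = 240 m

Phase 2 (accelerating): v₀ = 49.0 m/s, a = 3.2 m/s².
v² = v₀² + 2aΔx = 49.0² + 2·3.2·82 = 2930 → v = 54.1 m/s
t = (v − v₀)/a = (54.1 − 49.0)/3.2 = 1.59 s

Phase 3 (decelerating): v₀ = 54.1 m/s, a = -3.9 m/s².
v = v₀ + at = 54.1 + (-3.9)(8.5) = 20.9 m/s
Δx = v₀t + ½at² = 54.1·8.5 + 0.5·-3.9·8.5² = 319 m

Phase 4 (constant speed): v₀ = 20.9 m/s, a = 0 m/s².
Constant speed: t = d/v = 312/20.9 = 14.9 s
Final speed = 20.9 m/s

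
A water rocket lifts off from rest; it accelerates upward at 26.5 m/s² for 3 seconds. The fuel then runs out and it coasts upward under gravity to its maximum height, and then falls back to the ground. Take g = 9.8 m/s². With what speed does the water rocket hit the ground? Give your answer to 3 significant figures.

93.0 m/s

Phase 1 (powered ascent): v₀ = 0 m/s, a = 26.5 m/s².
v = v₀ + at = 0 + (26.5)(3) = 79.5 m/s
Δx = v₀t + ½at² = 0·3 + 0.5·26.5·3² = 119 m

Phase 2 (coasting upward): v₀ = 79.5 m/s, a = -9.8 m/s².
v = v₀ + at → t = (0 − 79.5) / -9.8 = 8.11 s
v² = v₀² + 2aΔx → Δx = (0² − 79.5²)/(2·-9.8) = 322 m

Phase 3 (free fall): v₀ = 0 m/s, a = -9.8 m/s².
Falls 442 m from rest: t = √(2·442/9.8) = 9.49 s; v = g·t = 93.0 m/s.
Impact speed = 93.0 m/s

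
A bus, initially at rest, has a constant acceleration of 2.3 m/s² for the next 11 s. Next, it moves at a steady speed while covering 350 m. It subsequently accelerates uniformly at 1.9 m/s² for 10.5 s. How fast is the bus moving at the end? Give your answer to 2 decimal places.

45.25 m/s

Phase 1 (accelerating): v₀ = 0 m/s, a = 2.3 m/s².
v = v₀ + at = 0 + (2.3)(11) = 25.3 m/s
Δx = v₀t + ½at² = 0·11 + 0.5·2.3·11² = 139 m

Phase 2 (constant speed): v₀ = 25.3 m/s, a = 0 m/s².
Constant speed: t = d/v = 350/25.3 = 13.8 s

Phase 3 (accelerating): v₀ = 25.3 m/s, a = 1.9 m/s².
v = v₀ + at = 25.3 + (1.9)(10.5) = 45.2 m/s
Δx = v₀t + ½at² = 25.3·10.5 + 0.5·1.9·10.5² = 370 m
Final speed = 45.2 m/s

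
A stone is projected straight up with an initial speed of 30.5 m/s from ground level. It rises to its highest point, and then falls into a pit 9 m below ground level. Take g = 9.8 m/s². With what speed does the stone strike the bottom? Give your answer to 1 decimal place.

Phase 1 (rising): v₀ = 30.5 m/s, a = -9.8 m/s².
v = v₀ + at → t = (0 − 30.5) / -9.8 = 3.11 s
v² = v₀² + 2aΔx → Δx = (0² − 30.5²)/(2·-9.8) = 47.5 m

Phase 2 (falling): v₀ = 0 m/s, a = -9.8 m/s².
Falls 56.5 m from rest: t = √(2·56.5/9.8) = 3.39 s; v = g·t = 33.3 m/s.
Final speed = 33.3 m/s

33.3 m/s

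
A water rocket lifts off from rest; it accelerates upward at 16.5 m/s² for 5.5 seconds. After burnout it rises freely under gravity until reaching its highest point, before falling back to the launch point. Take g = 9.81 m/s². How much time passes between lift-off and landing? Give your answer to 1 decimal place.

Phase 1 (powered ascent): v₀ = 0 m/s, a = 16.5 m/s².
v = v₀ + at = 0 + (16.5)(5.5) = 90.8 m/s
Δx = v₀t + ½at² = 0·5.5 + 0.5·16.5·5.5² = 250 m

Phase 2 (coasting upward): v₀ = 90.8 m/s, a = -9.81 m/s².
v = v₀ + at → t = (0 − 90.8) / -9.81 = 9.25 s
v² = v₀² + 2aΔx → Δx = (0² − 90.8²)/(2·-9.81) = 420 m

Phase 3 (free fall): v₀ = 0 m/s, a = -9.81 m/s².
Falls 669 m from rest: t = √(2·669/9.81) = 11.7 s; v = g·t = 115 m/s.
Total time = 5.50 + 9.25 + 11.7 = 26.4 s

26.4 s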